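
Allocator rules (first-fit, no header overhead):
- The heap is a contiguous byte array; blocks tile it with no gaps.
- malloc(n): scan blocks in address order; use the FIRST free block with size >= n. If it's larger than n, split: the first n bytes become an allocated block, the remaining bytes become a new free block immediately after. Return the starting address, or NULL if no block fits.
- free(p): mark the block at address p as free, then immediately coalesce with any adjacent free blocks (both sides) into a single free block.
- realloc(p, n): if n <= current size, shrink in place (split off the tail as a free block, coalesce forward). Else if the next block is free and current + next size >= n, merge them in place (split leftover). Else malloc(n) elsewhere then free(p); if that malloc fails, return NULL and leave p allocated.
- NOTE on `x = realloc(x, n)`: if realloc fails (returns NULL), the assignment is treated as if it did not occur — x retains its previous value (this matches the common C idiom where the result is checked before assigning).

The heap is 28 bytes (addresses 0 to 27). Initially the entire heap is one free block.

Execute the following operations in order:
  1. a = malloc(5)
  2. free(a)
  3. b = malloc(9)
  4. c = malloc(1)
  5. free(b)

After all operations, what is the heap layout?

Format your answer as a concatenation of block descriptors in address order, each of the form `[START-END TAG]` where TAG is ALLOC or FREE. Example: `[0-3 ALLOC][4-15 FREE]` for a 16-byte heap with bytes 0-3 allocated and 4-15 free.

Op 1: a = malloc(5) -> a = 0; heap: [0-4 ALLOC][5-27 FREE]
Op 2: free(a) -> (freed a); heap: [0-27 FREE]
Op 3: b = malloc(9) -> b = 0; heap: [0-8 ALLOC][9-27 FREE]
Op 4: c = malloc(1) -> c = 9; heap: [0-8 ALLOC][9-9 ALLOC][10-27 FREE]
Op 5: free(b) -> (freed b); heap: [0-8 FREE][9-9 ALLOC][10-27 FREE]

Answer: [0-8 FREE][9-9 ALLOC][10-27 FREE]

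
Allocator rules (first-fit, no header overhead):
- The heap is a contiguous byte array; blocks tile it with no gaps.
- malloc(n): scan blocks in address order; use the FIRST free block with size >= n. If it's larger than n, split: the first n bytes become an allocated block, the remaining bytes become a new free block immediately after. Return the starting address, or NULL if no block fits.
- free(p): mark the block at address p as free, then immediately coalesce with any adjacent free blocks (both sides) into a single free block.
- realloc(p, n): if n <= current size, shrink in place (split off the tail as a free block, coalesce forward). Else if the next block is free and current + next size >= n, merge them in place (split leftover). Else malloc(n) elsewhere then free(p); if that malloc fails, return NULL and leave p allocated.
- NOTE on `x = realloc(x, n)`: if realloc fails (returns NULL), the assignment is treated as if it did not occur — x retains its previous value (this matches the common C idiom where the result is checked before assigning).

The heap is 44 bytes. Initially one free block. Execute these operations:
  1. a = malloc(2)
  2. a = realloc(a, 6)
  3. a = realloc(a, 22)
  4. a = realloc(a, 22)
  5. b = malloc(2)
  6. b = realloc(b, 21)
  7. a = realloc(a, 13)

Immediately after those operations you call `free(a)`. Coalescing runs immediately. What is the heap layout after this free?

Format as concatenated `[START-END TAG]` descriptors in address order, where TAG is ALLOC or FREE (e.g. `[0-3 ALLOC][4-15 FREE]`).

Answer: [0-21 FREE][22-42 ALLOC][43-43 FREE]

Derivation:
Op 1: a = malloc(2) -> a = 0; heap: [0-1 ALLOC][2-43 FREE]
Op 2: a = realloc(a, 6) -> a = 0; heap: [0-5 ALLOC][6-43 FREE]
Op 3: a = realloc(a, 22) -> a = 0; heap: [0-21 ALLOC][22-43 FREE]
Op 4: a = realloc(a, 22) -> a = 0; heap: [0-21 ALLOC][22-43 FREE]
Op 5: b = malloc(2) -> b = 22; heap: [0-21 ALLOC][22-23 ALLOC][24-43 FREE]
Op 6: b = realloc(b, 21) -> b = 22; heap: [0-21 ALLOC][22-42 ALLOC][43-43 FREE]
Op 7: a = realloc(a, 13) -> a = 0; heap: [0-12 ALLOC][13-21 FREE][22-42 ALLOC][43-43 FREE]
free(a): a = 0 -> block [0-12 ALLOC]; mark free, coalesce with adjacent free neighbors -> [0-21 FREE][22-42 ALLOC][43-43 FREE]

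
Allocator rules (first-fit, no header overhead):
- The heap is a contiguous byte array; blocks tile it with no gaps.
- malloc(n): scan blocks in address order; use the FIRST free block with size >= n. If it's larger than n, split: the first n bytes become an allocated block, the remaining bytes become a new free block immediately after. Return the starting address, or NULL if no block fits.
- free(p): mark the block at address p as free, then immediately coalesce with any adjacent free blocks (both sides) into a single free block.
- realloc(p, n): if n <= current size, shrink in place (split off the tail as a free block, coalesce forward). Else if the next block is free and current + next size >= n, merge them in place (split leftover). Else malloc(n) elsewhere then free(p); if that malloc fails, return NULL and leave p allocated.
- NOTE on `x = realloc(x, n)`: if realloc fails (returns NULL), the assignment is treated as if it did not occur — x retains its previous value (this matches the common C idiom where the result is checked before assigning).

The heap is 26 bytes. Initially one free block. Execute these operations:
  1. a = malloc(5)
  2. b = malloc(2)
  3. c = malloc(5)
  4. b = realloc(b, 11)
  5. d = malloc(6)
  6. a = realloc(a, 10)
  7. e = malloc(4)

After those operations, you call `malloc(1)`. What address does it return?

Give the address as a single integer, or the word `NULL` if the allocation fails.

Op 1: a = malloc(5) -> a = 0; heap: [0-4 ALLOC][5-25 FREE]
Op 2: b = malloc(2) -> b = 5; heap: [0-4 ALLOC][5-6 ALLOC][7-25 FREE]
Op 3: c = malloc(5) -> c = 7; heap: [0-4 ALLOC][5-6 ALLOC][7-11 ALLOC][12-25 FREE]
Op 4: b = realloc(b, 11) -> b = 12; heap: [0-4 ALLOC][5-6 FREE][7-11 ALLOC][12-22 ALLOC][23-25 FREE]
Op 5: d = malloc(6) -> d = NULL; heap: [0-4 ALLOC][5-6 FREE][7-11 ALLOC][12-22 ALLOC][23-25 FREE]
Op 6: a = realloc(a, 10) -> NULL (a unchanged); heap: [0-4 ALLOC][5-6 FREE][7-11 ALLOC][12-22 ALLOC][23-25 FREE]
Op 7: e = malloc(4) -> e = NULL; heap: [0-4 ALLOC][5-6 FREE][7-11 ALLOC][12-22 ALLOC][23-25 FREE]
malloc(1): first-fit scan over [0-4 ALLOC][5-6 FREE][7-11 ALLOC][12-22 ALLOC][23-25 FREE] -> 5

Answer: 5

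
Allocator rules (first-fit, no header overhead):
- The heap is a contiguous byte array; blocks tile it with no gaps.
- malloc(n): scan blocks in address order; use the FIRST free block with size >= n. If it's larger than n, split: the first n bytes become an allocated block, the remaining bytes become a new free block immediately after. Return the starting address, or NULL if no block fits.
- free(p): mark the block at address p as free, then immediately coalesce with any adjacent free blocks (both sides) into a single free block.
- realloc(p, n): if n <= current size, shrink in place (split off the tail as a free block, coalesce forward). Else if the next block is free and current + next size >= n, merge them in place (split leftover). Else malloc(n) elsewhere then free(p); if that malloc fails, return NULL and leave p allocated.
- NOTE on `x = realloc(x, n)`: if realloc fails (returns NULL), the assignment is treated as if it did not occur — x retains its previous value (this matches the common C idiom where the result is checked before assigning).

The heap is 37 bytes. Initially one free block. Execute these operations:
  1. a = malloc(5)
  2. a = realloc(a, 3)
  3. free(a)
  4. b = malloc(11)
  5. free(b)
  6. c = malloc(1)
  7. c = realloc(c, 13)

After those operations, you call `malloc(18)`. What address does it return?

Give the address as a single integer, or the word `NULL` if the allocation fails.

Answer: 13

Derivation:
Op 1: a = malloc(5) -> a = 0; heap: [0-4 ALLOC][5-36 FREE]
Op 2: a = realloc(a, 3) -> a = 0; heap: [0-2 ALLOC][3-36 FREE]
Op 3: free(a) -> (freed a); heap: [0-36 FREE]
Op 4: b = malloc(11) -> b = 0; heap: [0-10 ALLOC][11-36 FREE]
Op 5: free(b) -> (freed b); heap: [0-36 FREE]
Op 6: c = malloc(1) -> c = 0; heap: [0-0 ALLOC][1-36 FREE]
Op 7: c = realloc(c, 13) -> c = 0; heap: [0-12 ALLOC][13-36 FREE]
malloc(18): first-fit scan over [0-12 ALLOC][13-36 FREE] -> 13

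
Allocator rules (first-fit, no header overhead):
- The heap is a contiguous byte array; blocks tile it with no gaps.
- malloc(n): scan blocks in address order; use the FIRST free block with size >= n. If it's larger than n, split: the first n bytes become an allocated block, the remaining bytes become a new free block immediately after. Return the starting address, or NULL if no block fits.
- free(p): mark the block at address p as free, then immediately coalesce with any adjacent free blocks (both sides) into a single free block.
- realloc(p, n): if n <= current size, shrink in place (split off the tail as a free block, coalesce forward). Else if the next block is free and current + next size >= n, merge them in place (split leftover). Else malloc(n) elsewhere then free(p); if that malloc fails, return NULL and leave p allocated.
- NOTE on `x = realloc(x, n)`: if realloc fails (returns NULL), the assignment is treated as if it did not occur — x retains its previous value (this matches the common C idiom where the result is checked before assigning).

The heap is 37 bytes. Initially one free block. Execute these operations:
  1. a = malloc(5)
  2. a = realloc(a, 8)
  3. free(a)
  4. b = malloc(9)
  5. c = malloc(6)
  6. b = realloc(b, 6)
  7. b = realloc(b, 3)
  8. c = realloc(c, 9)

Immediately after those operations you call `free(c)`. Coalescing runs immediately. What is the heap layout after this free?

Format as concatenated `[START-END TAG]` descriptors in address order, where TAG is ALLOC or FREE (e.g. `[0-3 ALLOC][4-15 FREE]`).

Answer: [0-2 ALLOC][3-36 FREE]

Derivation:
Op 1: a = malloc(5) -> a = 0; heap: [0-4 ALLOC][5-36 FREE]
Op 2: a = realloc(a, 8) -> a = 0; heap: [0-7 ALLOC][8-36 FREE]
Op 3: free(a) -> (freed a); heap: [0-36 FREE]
Op 4: b = malloc(9) -> b = 0; heap: [0-8 ALLOC][9-36 FREE]
Op 5: c = malloc(6) -> c = 9; heap: [0-8 ALLOC][9-14 ALLOC][15-36 FREE]
Op 6: b = realloc(b, 6) -> b = 0; heap: [0-5 ALLOC][6-8 FREE][9-14 ALLOC][15-36 FREE]
Op 7: b = realloc(b, 3) -> b = 0; heap: [0-2 ALLOC][3-8 FREE][9-14 ALLOC][15-36 FREE]
Op 8: c = realloc(c, 9) -> c = 9; heap: [0-2 ALLOC][3-8 FREE][9-17 ALLOC][18-36 FREE]
free(c): c = 9 -> block [9-17 ALLOC]; mark free, coalesce with adjacent free neighbors -> [0-2 ALLOC][3-36 FREE]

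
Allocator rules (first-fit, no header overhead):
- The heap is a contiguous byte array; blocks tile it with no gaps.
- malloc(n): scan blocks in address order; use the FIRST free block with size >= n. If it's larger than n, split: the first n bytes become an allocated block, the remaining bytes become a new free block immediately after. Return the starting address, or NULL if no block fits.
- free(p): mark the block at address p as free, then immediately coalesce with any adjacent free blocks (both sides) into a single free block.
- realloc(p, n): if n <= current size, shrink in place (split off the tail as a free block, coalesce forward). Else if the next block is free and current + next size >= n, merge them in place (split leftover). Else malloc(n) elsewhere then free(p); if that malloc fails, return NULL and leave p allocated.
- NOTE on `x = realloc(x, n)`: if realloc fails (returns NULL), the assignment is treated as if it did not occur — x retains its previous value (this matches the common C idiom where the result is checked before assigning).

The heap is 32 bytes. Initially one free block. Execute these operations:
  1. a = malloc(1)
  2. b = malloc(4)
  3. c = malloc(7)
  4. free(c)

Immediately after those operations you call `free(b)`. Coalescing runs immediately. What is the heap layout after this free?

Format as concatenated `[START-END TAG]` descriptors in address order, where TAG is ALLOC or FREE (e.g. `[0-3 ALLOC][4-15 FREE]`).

Answer: [0-0 ALLOC][1-31 FREE]

Derivation:
Op 1: a = malloc(1) -> a = 0; heap: [0-0 ALLOC][1-31 FREE]
Op 2: b = malloc(4) -> b = 1; heap: [0-0 ALLOC][1-4 ALLOC][5-31 FREE]
Op 3: c = malloc(7) -> c = 5; heap: [0-0 ALLOC][1-4 ALLOC][5-11 ALLOC][12-31 FREE]
Op 4: free(c) -> (freed c); heap: [0-0 ALLOC][1-4 ALLOC][5-31 FREE]
free(b): b = 1 -> block [1-4 ALLOC]; mark free, coalesce with adjacent free neighbors -> [0-0 ALLOC][1-31 FREE]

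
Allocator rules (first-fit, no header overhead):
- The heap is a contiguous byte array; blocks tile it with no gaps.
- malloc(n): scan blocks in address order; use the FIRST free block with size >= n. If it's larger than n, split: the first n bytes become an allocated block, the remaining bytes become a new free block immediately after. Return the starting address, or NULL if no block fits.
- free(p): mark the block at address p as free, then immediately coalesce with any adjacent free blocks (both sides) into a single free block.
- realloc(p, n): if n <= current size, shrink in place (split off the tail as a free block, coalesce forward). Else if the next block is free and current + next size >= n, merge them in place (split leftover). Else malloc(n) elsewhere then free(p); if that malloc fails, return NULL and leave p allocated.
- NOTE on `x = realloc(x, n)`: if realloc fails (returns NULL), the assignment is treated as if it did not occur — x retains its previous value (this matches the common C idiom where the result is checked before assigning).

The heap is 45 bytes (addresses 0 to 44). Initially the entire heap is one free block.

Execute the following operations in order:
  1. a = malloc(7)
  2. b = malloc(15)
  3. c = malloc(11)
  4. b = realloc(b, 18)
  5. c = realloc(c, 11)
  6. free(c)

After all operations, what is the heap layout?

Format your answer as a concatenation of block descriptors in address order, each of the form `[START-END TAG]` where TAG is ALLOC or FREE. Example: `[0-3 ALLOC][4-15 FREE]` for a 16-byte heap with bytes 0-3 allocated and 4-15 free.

Answer: [0-6 ALLOC][7-21 ALLOC][22-44 FREE]

Derivation:
Op 1: a = malloc(7) -> a = 0; heap: [0-6 ALLOC][7-44 FREE]
Op 2: b = malloc(15) -> b = 7; heap: [0-6 ALLOC][7-21 ALLOC][22-44 FREE]
Op 3: c = malloc(11) -> c = 22; heap: [0-6 ALLOC][7-21 ALLOC][22-32 ALLOC][33-44 FREE]
Op 4: b = realloc(b, 18) -> NULL (b unchanged); heap: [0-6 ALLOC][7-21 ALLOC][22-32 ALLOC][33-44 FREE]
Op 5: c = realloc(c, 11) -> c = 22; heap: [0-6 ALLOC][7-21 ALLOC][22-32 ALLOC][33-44 FREE]
Op 6: free(c) -> (freed c); heap: [0-6 ALLOC][7-21 ALLOC][22-44 FREE]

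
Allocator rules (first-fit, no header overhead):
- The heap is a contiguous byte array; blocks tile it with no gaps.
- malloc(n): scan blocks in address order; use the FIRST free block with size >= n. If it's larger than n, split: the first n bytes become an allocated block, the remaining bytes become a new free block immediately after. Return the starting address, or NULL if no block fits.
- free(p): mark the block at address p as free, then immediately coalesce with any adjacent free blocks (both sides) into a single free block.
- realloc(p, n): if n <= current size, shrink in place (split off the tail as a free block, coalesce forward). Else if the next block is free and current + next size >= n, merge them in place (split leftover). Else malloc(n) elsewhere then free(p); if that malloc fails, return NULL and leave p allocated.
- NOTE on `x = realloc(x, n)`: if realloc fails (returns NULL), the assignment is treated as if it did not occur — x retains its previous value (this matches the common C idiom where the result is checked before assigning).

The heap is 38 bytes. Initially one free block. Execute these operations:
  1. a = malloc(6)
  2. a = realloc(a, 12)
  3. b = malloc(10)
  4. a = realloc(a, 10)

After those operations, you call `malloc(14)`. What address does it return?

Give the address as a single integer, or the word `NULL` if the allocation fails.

Op 1: a = malloc(6) -> a = 0; heap: [0-5 ALLOC][6-37 FREE]
Op 2: a = realloc(a, 12) -> a = 0; heap: [0-11 ALLOC][12-37 FREE]
Op 3: b = malloc(10) -> b = 12; heap: [0-11 ALLOC][12-21 ALLOC][22-37 FREE]
Op 4: a = realloc(a, 10) -> a = 0; heap: [0-9 ALLOC][10-11 FREE][12-21 ALLOC][22-37 FREE]
malloc(14): first-fit scan over [0-9 ALLOC][10-11 FREE][12-21 ALLOC][22-37 FREE] -> 22

Answer: 22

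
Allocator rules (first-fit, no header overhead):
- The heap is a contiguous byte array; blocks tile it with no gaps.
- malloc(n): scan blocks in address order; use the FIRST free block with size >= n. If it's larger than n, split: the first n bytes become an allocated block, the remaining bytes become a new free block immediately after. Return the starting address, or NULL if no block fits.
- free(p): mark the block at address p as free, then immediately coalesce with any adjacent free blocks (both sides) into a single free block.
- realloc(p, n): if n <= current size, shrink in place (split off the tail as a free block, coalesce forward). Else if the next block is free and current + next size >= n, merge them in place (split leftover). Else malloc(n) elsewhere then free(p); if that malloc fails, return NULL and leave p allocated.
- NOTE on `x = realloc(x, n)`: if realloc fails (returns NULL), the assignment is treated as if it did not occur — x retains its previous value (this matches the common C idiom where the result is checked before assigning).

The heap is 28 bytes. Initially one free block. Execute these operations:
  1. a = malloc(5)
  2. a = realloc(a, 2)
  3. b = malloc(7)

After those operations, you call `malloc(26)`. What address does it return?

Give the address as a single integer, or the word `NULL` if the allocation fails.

Op 1: a = malloc(5) -> a = 0; heap: [0-4 ALLOC][5-27 FREE]
Op 2: a = realloc(a, 2) -> a = 0; heap: [0-1 ALLOC][2-27 FREE]
Op 3: b = malloc(7) -> b = 2; heap: [0-1 ALLOC][2-8 ALLOC][9-27 FREE]
malloc(26): first-fit scan over [0-1 ALLOC][2-8 ALLOC][9-27 FREE] -> NULL

Answer: NULL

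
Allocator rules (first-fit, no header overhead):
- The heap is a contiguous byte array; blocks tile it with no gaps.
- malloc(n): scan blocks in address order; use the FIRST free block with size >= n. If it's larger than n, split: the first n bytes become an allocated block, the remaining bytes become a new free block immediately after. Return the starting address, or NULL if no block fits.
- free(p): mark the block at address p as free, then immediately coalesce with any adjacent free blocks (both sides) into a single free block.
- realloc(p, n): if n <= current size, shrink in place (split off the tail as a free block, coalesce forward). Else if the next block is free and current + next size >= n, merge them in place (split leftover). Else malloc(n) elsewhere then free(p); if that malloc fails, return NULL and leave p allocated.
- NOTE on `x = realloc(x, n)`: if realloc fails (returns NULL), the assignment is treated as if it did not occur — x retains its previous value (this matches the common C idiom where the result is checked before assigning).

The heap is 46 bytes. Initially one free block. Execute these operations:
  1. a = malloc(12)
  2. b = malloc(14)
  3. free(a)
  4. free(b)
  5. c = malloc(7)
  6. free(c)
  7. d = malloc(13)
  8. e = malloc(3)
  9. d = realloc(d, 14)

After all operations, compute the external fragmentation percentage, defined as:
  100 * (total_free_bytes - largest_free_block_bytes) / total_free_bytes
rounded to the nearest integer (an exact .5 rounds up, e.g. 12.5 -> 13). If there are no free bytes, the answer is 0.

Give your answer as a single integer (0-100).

Op 1: a = malloc(12) -> a = 0; heap: [0-11 ALLOC][12-45 FREE]
Op 2: b = malloc(14) -> b = 12; heap: [0-11 ALLOC][12-25 ALLOC][26-45 FREE]
Op 3: free(a) -> (freed a); heap: [0-11 FREE][12-25 ALLOC][26-45 FREE]
Op 4: free(b) -> (freed b); heap: [0-45 FREE]
Op 5: c = malloc(7) -> c = 0; heap: [0-6 ALLOC][7-45 FREE]
Op 6: free(c) -> (freed c); heap: [0-45 FREE]
Op 7: d = malloc(13) -> d = 0; heap: [0-12 ALLOC][13-45 FREE]
Op 8: e = malloc(3) -> e = 13; heap: [0-12 ALLOC][13-15 ALLOC][16-45 FREE]
Op 9: d = realloc(d, 14) -> d = 16; heap: [0-12 FREE][13-15 ALLOC][16-29 ALLOC][30-45 FREE]
Free blocks: [13 16] total_free=29 largest=16 -> 100*(29-16)/29 = 1300/29 ≈ 44.828 -> rounds to 45

Answer: 45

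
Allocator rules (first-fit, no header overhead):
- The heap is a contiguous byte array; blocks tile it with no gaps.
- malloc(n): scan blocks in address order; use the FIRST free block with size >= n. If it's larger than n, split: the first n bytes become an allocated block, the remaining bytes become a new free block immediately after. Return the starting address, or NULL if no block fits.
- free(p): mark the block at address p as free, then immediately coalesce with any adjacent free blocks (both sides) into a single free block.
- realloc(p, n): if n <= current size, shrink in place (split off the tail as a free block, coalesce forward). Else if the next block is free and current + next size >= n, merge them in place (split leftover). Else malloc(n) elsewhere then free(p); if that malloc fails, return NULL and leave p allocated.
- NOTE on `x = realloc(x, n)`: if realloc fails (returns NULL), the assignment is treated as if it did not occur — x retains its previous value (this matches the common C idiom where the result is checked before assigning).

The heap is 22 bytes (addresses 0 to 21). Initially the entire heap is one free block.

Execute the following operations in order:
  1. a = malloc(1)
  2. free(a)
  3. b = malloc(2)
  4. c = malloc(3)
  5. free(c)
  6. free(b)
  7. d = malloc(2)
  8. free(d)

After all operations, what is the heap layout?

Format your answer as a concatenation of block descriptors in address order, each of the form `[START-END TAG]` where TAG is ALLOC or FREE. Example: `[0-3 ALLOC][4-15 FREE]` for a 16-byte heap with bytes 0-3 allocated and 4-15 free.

Op 1: a = malloc(1) -> a = 0; heap: [0-0 ALLOC][1-21 FREE]
Op 2: free(a) -> (freed a); heap: [0-21 FREE]
Op 3: b = malloc(2) -> b = 0; heap: [0-1 ALLOC][2-21 FREE]
Op 4: c = malloc(3) -> c = 2; heap: [0-1 ALLOC][2-4 ALLOC][5-21 FREE]
Op 5: free(c) -> (freed c); heap: [0-1 ALLOC][2-21 FREE]
Op 6: free(b) -> (freed b); heap: [0-21 FREE]
Op 7: d = malloc(2) -> d = 0; heap: [0-1 ALLOC][2-21 FREE]
Op 8: free(d) -> (freed d); heap: [0-21 FREE]

Answer: [0-21 FREE]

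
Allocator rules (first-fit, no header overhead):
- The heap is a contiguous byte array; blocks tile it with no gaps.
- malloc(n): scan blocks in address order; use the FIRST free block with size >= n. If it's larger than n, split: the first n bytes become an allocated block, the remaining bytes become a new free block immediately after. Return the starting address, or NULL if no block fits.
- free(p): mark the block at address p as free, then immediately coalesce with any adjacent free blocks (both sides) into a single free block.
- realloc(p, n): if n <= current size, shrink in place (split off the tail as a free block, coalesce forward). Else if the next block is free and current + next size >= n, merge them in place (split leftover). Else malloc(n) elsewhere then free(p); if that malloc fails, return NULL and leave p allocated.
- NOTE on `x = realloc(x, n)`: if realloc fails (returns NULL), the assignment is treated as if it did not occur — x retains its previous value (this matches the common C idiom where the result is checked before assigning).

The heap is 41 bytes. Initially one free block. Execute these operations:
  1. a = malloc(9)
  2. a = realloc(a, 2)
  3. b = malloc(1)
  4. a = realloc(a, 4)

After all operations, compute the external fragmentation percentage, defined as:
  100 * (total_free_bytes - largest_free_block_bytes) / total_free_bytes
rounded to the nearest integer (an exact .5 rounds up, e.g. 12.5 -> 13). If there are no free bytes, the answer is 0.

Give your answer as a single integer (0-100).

Answer: 6

Derivation:
Op 1: a = malloc(9) -> a = 0; heap: [0-8 ALLOC][9-40 FREE]
Op 2: a = realloc(a, 2) -> a = 0; heap: [0-1 ALLOC][2-40 FREE]
Op 3: b = malloc(1) -> b = 2; heap: [0-1 ALLOC][2-2 ALLOC][3-40 FREE]
Op 4: a = realloc(a, 4) -> a = 3; heap: [0-1 FREE][2-2 ALLOC][3-6 ALLOC][7-40 FREE]
Free blocks: [2 34] total_free=36 largest=34 -> 100*(36-34)/36 = 200/36 ≈ 5.556 -> rounds to 6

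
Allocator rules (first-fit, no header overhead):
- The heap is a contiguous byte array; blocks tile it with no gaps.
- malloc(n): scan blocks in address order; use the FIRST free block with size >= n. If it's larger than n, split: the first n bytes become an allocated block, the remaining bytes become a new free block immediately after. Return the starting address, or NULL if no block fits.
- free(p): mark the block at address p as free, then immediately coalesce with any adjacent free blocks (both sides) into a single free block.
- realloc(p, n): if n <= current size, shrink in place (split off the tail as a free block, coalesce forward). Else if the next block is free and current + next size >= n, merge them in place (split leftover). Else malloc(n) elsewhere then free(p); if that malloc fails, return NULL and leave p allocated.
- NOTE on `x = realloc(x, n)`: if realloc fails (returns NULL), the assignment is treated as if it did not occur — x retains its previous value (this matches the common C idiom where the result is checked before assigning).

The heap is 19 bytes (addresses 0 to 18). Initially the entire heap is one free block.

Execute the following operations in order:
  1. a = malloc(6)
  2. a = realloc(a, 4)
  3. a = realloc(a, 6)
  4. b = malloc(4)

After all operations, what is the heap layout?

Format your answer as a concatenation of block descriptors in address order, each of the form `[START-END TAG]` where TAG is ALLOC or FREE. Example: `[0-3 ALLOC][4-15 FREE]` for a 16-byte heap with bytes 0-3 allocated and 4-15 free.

Answer: [0-5 ALLOC][6-9 ALLOC][10-18 FREE]

Derivation:
Op 1: a = malloc(6) -> a = 0; heap: [0-5 ALLOC][6-18 FREE]
Op 2: a = realloc(a, 4) -> a = 0; heap: [0-3 ALLOC][4-18 FREE]
Op 3: a = realloc(a, 6) -> a = 0; heap: [0-5 ALLOC][6-18 FREE]
Op 4: b = malloc(4) -> b = 6; heap: [0-5 ALLOC][6-9 ALLOC][10-18 FREE]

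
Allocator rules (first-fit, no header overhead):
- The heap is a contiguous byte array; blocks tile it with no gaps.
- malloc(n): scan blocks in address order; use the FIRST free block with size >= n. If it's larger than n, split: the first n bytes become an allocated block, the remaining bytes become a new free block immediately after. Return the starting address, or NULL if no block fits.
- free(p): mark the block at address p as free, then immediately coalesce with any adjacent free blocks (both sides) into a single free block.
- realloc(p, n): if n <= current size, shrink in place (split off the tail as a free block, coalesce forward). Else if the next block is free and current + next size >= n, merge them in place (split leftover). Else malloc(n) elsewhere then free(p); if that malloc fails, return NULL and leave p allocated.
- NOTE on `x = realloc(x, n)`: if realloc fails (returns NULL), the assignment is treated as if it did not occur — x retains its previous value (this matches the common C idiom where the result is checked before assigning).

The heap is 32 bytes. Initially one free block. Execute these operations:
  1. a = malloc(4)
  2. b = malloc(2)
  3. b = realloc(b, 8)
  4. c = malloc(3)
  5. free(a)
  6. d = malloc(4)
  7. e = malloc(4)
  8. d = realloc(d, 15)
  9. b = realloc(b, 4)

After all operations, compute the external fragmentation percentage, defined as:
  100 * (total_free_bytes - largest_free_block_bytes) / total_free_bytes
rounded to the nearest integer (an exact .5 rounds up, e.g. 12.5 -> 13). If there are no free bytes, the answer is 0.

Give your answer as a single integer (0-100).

Op 1: a = malloc(4) -> a = 0; heap: [0-3 ALLOC][4-31 FREE]
Op 2: b = malloc(2) -> b = 4; heap: [0-3 ALLOC][4-5 ALLOC][6-31 FREE]
Op 3: b = realloc(b, 8) -> b = 4; heap: [0-3 ALLOC][4-11 ALLOC][12-31 FREE]
Op 4: c = malloc(3) -> c = 12; heap: [0-3 ALLOC][4-11 ALLOC][12-14 ALLOC][15-31 FREE]
Op 5: free(a) -> (freed a); heap: [0-3 FREE][4-11 ALLOC][12-14 ALLOC][15-31 FREE]
Op 6: d = malloc(4) -> d = 0; heap: [0-3 ALLOC][4-11 ALLOC][12-14 ALLOC][15-31 FREE]
Op 7: e = malloc(4) -> e = 15; heap: [0-3 ALLOC][4-11 ALLOC][12-14 ALLOC][15-18 ALLOC][19-31 FREE]
Op 8: d = realloc(d, 15) -> NULL (d unchanged); heap: [0-3 ALLOC][4-11 ALLOC][12-14 ALLOC][15-18 ALLOC][19-31 FREE]
Op 9: b = realloc(b, 4) -> b = 4; heap: [0-3 ALLOC][4-7 ALLOC][8-11 FREE][12-14 ALLOC][15-18 ALLOC][19-31 FREE]
Free blocks: [4 13] total_free=17 largest=13 -> 100*(17-13)/17 = 400/17 ≈ 23.529 -> rounds to 24

Answer: 24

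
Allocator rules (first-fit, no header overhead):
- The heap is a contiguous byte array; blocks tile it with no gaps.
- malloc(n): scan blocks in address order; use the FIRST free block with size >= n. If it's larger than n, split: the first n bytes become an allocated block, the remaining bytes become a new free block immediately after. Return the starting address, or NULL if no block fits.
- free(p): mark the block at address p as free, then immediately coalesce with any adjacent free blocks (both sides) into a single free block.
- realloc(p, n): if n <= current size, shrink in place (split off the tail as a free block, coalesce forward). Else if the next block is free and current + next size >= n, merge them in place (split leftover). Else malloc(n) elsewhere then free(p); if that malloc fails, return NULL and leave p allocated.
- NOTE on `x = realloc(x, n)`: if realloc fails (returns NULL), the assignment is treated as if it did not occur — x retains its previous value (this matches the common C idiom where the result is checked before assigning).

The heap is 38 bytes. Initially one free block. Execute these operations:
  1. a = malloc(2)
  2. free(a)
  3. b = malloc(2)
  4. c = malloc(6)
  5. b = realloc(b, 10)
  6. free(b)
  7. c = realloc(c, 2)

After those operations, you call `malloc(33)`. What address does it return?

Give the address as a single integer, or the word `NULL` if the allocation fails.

Op 1: a = malloc(2) -> a = 0; heap: [0-1 ALLOC][2-37 FREE]
Op 2: free(a) -> (freed a); heap: [0-37 FREE]
Op 3: b = malloc(2) -> b = 0; heap: [0-1 ALLOC][2-37 FREE]
Op 4: c = malloc(6) -> c = 2; heap: [0-1 ALLOC][2-7 ALLOC][8-37 FREE]
Op 5: b = realloc(b, 10) -> b = 8; heap: [0-1 FREE][2-7 ALLOC][8-17 ALLOC][18-37 FREE]
Op 6: free(b) -> (freed b); heap: [0-1 FREE][2-7 ALLOC][8-37 FREE]
Op 7: c = realloc(c, 2) -> c = 2; heap: [0-1 FREE][2-3 ALLOC][4-37 FREE]
malloc(33): first-fit scan over [0-1 FREE][2-3 ALLOC][4-37 FREE] -> 4

Answer: 4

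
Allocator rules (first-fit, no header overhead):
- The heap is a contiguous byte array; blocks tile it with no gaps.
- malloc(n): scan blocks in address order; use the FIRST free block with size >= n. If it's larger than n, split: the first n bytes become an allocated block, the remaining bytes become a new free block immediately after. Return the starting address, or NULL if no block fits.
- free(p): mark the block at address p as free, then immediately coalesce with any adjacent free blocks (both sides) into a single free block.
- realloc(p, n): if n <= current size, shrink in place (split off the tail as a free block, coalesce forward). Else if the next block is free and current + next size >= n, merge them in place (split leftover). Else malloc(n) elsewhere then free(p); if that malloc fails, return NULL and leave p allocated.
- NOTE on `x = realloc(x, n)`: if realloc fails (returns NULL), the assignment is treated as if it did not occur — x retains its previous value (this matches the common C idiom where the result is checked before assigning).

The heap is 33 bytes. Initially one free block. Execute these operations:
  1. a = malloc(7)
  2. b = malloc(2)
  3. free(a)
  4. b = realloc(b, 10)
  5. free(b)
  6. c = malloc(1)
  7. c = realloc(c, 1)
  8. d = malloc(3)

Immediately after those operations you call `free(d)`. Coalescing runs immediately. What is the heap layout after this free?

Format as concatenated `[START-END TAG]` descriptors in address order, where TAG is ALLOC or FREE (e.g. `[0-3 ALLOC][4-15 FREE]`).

Op 1: a = malloc(7) -> a = 0; heap: [0-6 ALLOC][7-32 FREE]
Op 2: b = malloc(2) -> b = 7; heap: [0-6 ALLOC][7-8 ALLOC][9-32 FREE]
Op 3: free(a) -> (freed a); heap: [0-6 FREE][7-8 ALLOC][9-32 FREE]
Op 4: b = realloc(b, 10) -> b = 7; heap: [0-6 FREE][7-16 ALLOC][17-32 FREE]
Op 5: free(b) -> (freed b); heap: [0-32 FREE]
Op 6: c = malloc(1) -> c = 0; heap: [0-0 ALLOC][1-32 FREE]
Op 7: c = realloc(c, 1) -> c = 0; heap: [0-0 ALLOC][1-32 FREE]
Op 8: d = malloc(3) -> d = 1; heap: [0-0 ALLOC][1-3 ALLOC][4-32 FREE]
free(d): d = 1 -> block [1-3 ALLOC]; mark free, coalesce with adjacent free neighbors -> [0-0 ALLOC][1-32 FREE]

Answer: [0-0 ALLOC][1-32 FREE]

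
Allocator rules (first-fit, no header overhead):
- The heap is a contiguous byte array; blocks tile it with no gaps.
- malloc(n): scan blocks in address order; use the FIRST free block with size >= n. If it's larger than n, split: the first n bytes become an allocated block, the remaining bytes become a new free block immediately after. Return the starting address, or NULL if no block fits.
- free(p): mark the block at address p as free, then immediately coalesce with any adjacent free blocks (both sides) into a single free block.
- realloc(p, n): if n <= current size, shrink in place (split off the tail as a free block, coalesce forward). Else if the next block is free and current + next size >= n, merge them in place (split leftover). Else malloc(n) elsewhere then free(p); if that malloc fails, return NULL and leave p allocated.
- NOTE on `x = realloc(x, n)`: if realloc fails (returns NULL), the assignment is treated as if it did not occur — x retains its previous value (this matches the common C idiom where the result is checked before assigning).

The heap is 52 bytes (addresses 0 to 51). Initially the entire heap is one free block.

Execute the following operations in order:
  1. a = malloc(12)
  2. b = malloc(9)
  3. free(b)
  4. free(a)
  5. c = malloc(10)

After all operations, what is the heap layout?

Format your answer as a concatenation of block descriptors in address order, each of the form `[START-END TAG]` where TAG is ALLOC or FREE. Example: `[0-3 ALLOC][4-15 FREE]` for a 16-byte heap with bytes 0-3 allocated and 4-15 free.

Answer: [0-9 ALLOC][10-51 FREE]

Derivation:
Op 1: a = malloc(12) -> a = 0; heap: [0-11 ALLOC][12-51 FREE]
Op 2: b = malloc(9) -> b = 12; heap: [0-11 ALLOC][12-20 ALLOC][21-51 FREE]
Op 3: free(b) -> (freed b); heap: [0-11 ALLOC][12-51 FREE]
Op 4: free(a) -> (freed a); heap: [0-51 FREE]
Op 5: c = malloc(10) -> c = 0; heap: [0-9 ALLOC][10-51 FREE]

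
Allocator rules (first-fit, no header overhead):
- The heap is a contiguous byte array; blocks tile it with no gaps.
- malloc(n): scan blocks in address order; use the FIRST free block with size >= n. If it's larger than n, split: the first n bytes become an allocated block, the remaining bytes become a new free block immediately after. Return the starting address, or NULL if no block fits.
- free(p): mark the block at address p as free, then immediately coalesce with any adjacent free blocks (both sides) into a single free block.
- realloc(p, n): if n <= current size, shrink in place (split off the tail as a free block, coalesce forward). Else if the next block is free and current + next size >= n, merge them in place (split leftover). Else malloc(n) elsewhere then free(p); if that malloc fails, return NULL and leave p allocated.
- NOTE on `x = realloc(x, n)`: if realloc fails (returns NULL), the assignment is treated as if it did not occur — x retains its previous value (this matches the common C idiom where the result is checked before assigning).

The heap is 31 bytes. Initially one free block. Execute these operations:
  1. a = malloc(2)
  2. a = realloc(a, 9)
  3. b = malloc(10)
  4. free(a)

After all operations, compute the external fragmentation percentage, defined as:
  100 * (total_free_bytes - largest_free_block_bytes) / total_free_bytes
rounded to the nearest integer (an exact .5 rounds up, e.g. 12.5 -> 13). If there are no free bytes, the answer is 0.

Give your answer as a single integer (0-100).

Answer: 43

Derivation:
Op 1: a = malloc(2) -> a = 0; heap: [0-1 ALLOC][2-30 FREE]
Op 2: a = realloc(a, 9) -> a = 0; heap: [0-8 ALLOC][9-30 FREE]
Op 3: b = malloc(10) -> b = 9; heap: [0-8 ALLOC][9-18 ALLOC][19-30 FREE]
Op 4: free(a) -> (freed a); heap: [0-8 FREE][9-18 ALLOC][19-30 FREE]
Free blocks: [9 12] total_free=21 largest=12 -> 100*(21-12)/21 = 900/21 ≈ 42.857 -> rounds to 43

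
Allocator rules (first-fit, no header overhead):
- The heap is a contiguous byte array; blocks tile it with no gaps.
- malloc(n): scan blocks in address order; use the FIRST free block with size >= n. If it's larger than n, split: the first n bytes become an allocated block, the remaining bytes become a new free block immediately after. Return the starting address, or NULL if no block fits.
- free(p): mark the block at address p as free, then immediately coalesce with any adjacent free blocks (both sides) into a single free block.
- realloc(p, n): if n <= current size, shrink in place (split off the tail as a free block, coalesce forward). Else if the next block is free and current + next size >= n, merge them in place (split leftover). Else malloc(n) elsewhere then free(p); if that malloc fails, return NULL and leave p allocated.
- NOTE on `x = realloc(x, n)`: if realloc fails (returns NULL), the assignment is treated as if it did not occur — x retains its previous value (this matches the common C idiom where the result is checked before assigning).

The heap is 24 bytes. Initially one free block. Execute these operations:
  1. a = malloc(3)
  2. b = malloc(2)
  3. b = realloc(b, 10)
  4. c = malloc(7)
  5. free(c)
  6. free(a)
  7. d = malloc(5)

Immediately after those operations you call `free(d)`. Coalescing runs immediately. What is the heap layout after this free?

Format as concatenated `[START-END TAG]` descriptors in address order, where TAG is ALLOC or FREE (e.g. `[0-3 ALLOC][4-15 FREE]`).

Answer: [0-2 FREE][3-12 ALLOC][13-23 FREE]

Derivation:
Op 1: a = malloc(3) -> a = 0; heap: [0-2 ALLOC][3-23 FREE]
Op 2: b = malloc(2) -> b = 3; heap: [0-2 ALLOC][3-4 ALLOC][5-23 FREE]
Op 3: b = realloc(b, 10) -> b = 3; heap: [0-2 ALLOC][3-12 ALLOC][13-23 FREE]
Op 4: c = malloc(7) -> c = 13; heap: [0-2 ALLOC][3-12 ALLOC][13-19 ALLOC][20-23 FREE]
Op 5: free(c) -> (freed c); heap: [0-2 ALLOC][3-12 ALLOC][13-23 FREE]
Op 6: free(a) -> (freed a); heap: [0-2 FREE][3-12 ALLOC][13-23 FREE]
Op 7: d = malloc(5) -> d = 13; heap: [0-2 FREE][3-12 ALLOC][13-17 ALLOC][18-23 FREE]
free(d): d = 13 -> block [13-17 ALLOC]; mark free, coalesce with adjacent free neighbors -> [0-2 FREE][3-12 ALLOC][13-23 FREE]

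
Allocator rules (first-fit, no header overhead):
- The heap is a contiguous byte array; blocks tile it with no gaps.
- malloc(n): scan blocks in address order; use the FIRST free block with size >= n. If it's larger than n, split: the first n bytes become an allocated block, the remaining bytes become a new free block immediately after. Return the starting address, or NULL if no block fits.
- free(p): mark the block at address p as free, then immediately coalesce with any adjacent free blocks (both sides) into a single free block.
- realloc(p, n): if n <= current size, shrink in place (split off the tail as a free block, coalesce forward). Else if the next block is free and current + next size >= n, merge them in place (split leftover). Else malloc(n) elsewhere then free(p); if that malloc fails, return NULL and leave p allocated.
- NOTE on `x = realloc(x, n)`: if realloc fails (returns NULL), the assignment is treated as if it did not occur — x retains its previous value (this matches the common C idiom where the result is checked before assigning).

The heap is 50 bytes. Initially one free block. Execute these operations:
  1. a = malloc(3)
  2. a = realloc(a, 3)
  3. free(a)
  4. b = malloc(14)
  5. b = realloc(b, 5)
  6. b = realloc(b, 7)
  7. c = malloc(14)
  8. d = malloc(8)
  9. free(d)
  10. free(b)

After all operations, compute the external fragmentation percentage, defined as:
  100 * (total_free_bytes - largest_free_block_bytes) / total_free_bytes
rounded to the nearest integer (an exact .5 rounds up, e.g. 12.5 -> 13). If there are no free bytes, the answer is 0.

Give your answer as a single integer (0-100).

Op 1: a = malloc(3) -> a = 0; heap: [0-2 ALLOC][3-49 FREE]
Op 2: a = realloc(a, 3) -> a = 0; heap: [0-2 ALLOC][3-49 FREE]
Op 3: free(a) -> (freed a); heap: [0-49 FREE]
Op 4: b = malloc(14) -> b = 0; heap: [0-13 ALLOC][14-49 FREE]
Op 5: b = realloc(b, 5) -> b = 0; heap: [0-4 ALLOC][5-49 FREE]
Op 6: b = realloc(b, 7) -> b = 0; heap: [0-6 ALLOC][7-49 FREE]
Op 7: c = malloc(14) -> c = 7; heap: [0-6 ALLOC][7-20 ALLOC][21-49 FREE]
Op 8: d = malloc(8) -> d = 21; heap: [0-6 ALLOC][7-20 ALLOC][21-28 ALLOC][29-49 FREE]
Op 9: free(d) -> (freed d); heap: [0-6 ALLOC][7-20 ALLOC][21-49 FREE]
Op 10: free(b) -> (freed b); heap: [0-6 FREE][7-20 ALLOC][21-49 FREE]
Free blocks: [7 29] total_free=36 largest=29 -> 100*(36-29)/36 = 700/36 ≈ 19.444 -> rounds to 19

Answer: 19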